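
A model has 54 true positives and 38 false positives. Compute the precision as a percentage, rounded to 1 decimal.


Precision = TP / (TP + FP) * 100
= 54 / (54 + 38)
= 54 / 92
= 0.587
= 58.7%

58.7


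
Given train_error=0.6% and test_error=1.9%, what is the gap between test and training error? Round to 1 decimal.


Generalization gap = test_error - train_error
= 1.9 - 0.6
= 1.3%
A small gap suggests good generalization.

1.3


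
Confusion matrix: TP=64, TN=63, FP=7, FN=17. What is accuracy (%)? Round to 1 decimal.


Accuracy = (TP + TN) / (TP + TN + FP + FN) * 100
= (64 + 63) / (64 + 63 + 7 + 17)
= 127 / 151
= 0.8411
= 84.1%

84.1


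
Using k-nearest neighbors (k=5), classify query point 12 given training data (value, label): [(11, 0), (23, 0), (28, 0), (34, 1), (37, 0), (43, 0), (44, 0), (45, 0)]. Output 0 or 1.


Distances from query 12:
Point 11 (class 0): distance = 1
Point 23 (class 0): distance = 11
Point 28 (class 0): distance = 16
Point 34 (class 1): distance = 22
Point 37 (class 0): distance = 25
K=5 nearest neighbors: classes = [0, 0, 0, 1, 0]
Votes for class 1: 1 / 5
Majority vote => class 0

0


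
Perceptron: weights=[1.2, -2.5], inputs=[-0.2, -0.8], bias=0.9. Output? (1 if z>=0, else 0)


z = w . x + b
= 1.2*-0.2 + -2.5*-0.8 + 0.9
= -0.24 + 2.0 + 0.9
= 1.76 + 0.9
= 2.66
Since z = 2.66 >= 0, output = 1

1


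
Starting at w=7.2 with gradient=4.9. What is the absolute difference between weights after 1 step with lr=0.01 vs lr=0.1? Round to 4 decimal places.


With lr=0.01: w_new = 7.2 - 0.01 * 4.9 = 7.151
With lr=0.1: w_new = 7.2 - 0.1 * 4.9 = 6.71
Absolute difference = |7.151 - 6.71|
= 0.4410

0.4410


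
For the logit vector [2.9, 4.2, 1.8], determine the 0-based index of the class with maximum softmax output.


Softmax is a monotonic transformation, so it preserves the argmax.
We need to find the index of the maximum logit.
Index 0: 2.9
Index 1: 4.2
Index 2: 1.8
Maximum logit = 4.2 at index 1

1


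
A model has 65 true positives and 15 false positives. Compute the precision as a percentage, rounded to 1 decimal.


Precision = TP / (TP + FP) * 100
= 65 / (65 + 15)
= 65 / 80
= 0.8125
= 81.3%

81.3


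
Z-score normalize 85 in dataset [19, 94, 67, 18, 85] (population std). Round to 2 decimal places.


Mean = (19 + 94 + 67 + 18 + 85) / 5 = 56.6
Variance = sum((x_i - mean)^2) / n = 1043.44
Std = sqrt(1043.44) = 32.3023
Z = (x - mean) / std
= (85 - 56.6) / 32.3023
= 28.4 / 32.3023
= 0.88

0.88


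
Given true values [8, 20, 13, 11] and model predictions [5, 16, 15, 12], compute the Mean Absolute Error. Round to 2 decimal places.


Absolute errors: [3, 4, 2, 1]
Sum of absolute errors = 10
MAE = 10 / 4 = 2.50

2.50


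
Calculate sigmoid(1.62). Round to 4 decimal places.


sigmoid(z) = 1 / (1 + exp(-z))
exp(-(1.62)) = exp(-1.62) = 0.1979
1 + 0.1979 = 1.1979
1 / 1.1979 = 0.8348

0.8348


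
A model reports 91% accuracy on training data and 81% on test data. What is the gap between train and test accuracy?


Gap = train_accuracy - test_accuracy
= 91 - 81
= 10%
This moderate gap may indicate mild overfitting.

10


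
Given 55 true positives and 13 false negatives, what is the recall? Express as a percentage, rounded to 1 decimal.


Recall = TP / (TP + FN) * 100
= 55 / (55 + 13)
= 55 / 68
= 0.8088
= 80.9%

80.9


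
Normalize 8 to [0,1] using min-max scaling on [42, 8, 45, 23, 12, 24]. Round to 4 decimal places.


Min = 8, Max = 45
Range = 45 - 8 = 37
Scaled = (x - min) / (max - min)
= (8 - 8) / 37
= 0 / 37
= 0.0000

0.0000


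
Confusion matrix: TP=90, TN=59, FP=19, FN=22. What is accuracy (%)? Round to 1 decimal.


Accuracy = (TP + TN) / (TP + TN + FP + FN) * 100
= (90 + 59) / (90 + 59 + 19 + 22)
= 149 / 190
= 0.7842
= 78.4%

78.4


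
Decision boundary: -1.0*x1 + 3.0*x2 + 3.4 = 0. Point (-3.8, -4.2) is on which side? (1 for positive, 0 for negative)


Compute -1.0 * -3.8 + 3.0 * -4.2 + 3.4
= 3.8 + -12.6 + 3.4
= -5.4
Since -5.4 < 0, the point is on the negative side.

0


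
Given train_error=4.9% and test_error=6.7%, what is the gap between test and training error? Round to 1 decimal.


Generalization gap = test_error - train_error
= 6.7 - 4.9
= 1.8%
A small gap suggests good generalization.

1.8


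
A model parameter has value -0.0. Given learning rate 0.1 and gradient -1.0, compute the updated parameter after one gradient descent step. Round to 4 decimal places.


w_new = w_old - lr * gradient
= -0.0 - 0.1 * -1.0
= -0.0 - (-0.1)
= 0.1000

0.1000


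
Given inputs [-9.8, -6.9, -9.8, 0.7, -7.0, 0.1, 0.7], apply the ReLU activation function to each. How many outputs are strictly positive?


ReLU(x) = max(0, x) for each element:
ReLU(-9.8) = 0
ReLU(-6.9) = 0
ReLU(-9.8) = 0
ReLU(0.7) = 0.7
ReLU(-7.0) = 0
ReLU(0.1) = 0.1
ReLU(0.7) = 0.7
Active neurons (>0): 3

3


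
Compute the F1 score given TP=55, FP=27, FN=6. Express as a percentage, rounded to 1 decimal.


Precision = TP / (TP + FP) = 55 / 82 = 0.6707
Recall = TP / (TP + FN) = 55 / 61 = 0.9016
F1 = 2 * P * R / (P + R)
= 2 * 0.6707 * 0.9016 / (0.6707 + 0.9016)
= 1.2095 / 1.5724
= 0.7692
As percentage: 76.9%

76.9


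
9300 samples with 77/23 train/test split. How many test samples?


Train samples = 9300 * 77% = 7161
Test samples = 9300 - 7161
= 2139

2139


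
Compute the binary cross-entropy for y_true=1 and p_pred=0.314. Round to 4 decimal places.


For y=1: Loss = -log(p)
= -log(0.314)
= -(-1.1584)
= 1.1584

1.1584


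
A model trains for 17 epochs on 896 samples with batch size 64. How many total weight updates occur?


Iterations per epoch = 896 / 64 = 14
Total updates = iterations_per_epoch * epochs
= 14 * 17
= 238

238


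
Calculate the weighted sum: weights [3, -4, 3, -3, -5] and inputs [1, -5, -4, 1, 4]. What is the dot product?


Element-wise products:
3 * 1 = 3
-4 * -5 = 20
3 * -4 = -12
-3 * 1 = -3
-5 * 4 = -20
Sum = 3 + 20 + -12 + -3 + -20
= -12

-12


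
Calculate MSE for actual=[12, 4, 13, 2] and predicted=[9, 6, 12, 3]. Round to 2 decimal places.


Differences: [3, -2, 1, -1]
Squared errors: [9, 4, 1, 1]
Sum of squared errors = 15
MSE = 15 / 4 = 3.75

3.75


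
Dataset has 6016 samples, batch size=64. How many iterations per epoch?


Iterations per epoch = dataset_size / batch_size
= 6016 / 64
= 94

94


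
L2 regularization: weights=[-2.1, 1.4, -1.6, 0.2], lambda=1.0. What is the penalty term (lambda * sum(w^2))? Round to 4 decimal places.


Squaring each weight:
(-2.1)^2 = 4.41
1.4^2 = 1.96
(-1.6)^2 = 2.56
0.2^2 = 0.04
Sum of squares = 8.97
Penalty = 1.0 * 8.97 = 8.9700

8.9700


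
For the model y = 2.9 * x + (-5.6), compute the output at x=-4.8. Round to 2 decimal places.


y = 2.9 * -4.8 + (-5.6)
= -13.92 + (-5.6)
= -19.52

-19.52


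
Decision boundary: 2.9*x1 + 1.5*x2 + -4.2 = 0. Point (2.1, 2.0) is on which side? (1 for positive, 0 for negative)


Compute 2.9 * 2.1 + 1.5 * 2.0 + -4.2
= 6.09 + 3.0 + -4.2
= 4.89
Since 4.89 >= 0, the point is on the positive side.

1


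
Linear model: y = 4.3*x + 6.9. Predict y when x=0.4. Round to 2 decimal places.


y = 4.3 * 0.4 + (6.9)
= 1.72 + (6.9)
= 8.62

8.62


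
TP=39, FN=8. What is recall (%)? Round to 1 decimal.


Recall = TP / (TP + FN) * 100
= 39 / (39 + 8)
= 39 / 47
= 0.8298
= 83.0%

83.0


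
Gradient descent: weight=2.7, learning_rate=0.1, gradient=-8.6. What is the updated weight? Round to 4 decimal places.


w_new = w_old - lr * gradient
= 2.7 - 0.1 * -8.6
= 2.7 - (-0.86)
= 3.5600

3.5600


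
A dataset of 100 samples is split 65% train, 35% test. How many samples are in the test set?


Train samples = 100 * 65% = 65
Test samples = 100 - 65
= 35

35


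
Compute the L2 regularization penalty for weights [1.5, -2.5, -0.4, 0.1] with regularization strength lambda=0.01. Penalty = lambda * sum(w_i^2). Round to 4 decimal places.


Squaring each weight:
1.5^2 = 2.25
(-2.5)^2 = 6.25
(-0.4)^2 = 0.16
0.1^2 = 0.01
Sum of squares = 8.67
Penalty = 0.01 * 8.67 = 0.0867

0.0867


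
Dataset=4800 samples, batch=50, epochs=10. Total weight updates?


Iterations per epoch = 4800 / 50 = 96
Total updates = iterations_per_epoch * epochs
= 96 * 10
= 960

960


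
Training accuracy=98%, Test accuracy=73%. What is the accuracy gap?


Gap = train_accuracy - test_accuracy
= 98 - 73
= 25%
This large gap strongly indicates overfitting.

25


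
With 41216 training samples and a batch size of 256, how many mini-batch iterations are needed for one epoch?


Iterations per epoch = dataset_size / batch_size
= 41216 / 256
= 161

161


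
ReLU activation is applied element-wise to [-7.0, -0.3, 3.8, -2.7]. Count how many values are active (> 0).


ReLU(x) = max(0, x) for each element:
ReLU(-7.0) = 0
ReLU(-0.3) = 0
ReLU(3.8) = 3.8
ReLU(-2.7) = 0
Active neurons (>0): 1

1


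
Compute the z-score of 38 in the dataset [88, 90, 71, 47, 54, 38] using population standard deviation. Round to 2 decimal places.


Mean = (88 + 90 + 71 + 47 + 54 + 38) / 6 = 64.6667
Variance = sum((x_i - mean)^2) / n = 393.8889
Std = sqrt(393.8889) = 19.8466
Z = (x - mean) / std
= (38 - 64.6667) / 19.8466
= -26.6667 / 19.8466
= -1.34

-1.34


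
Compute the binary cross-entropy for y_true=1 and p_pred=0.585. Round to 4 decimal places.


For y=1: Loss = -log(p)
= -log(0.585)
= -(-0.5361)
= 0.5361

0.5361


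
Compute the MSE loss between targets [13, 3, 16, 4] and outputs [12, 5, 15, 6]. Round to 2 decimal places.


Differences: [1, -2, 1, -2]
Squared errors: [1, 4, 1, 4]
Sum of squared errors = 10
MSE = 10 / 4 = 2.50

2.50


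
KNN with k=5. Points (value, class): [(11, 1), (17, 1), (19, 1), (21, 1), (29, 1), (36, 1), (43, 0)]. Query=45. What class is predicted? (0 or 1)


Distances from query 45:
Point 43 (class 0): distance = 2
Point 36 (class 1): distance = 9
Point 29 (class 1): distance = 16
Point 21 (class 1): distance = 24
Point 19 (class 1): distance = 26
K=5 nearest neighbors: classes = [0, 1, 1, 1, 1]
Votes for class 1: 4 / 5
Majority vote => class 1

1


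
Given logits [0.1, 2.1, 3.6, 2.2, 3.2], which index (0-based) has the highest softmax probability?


Softmax is a monotonic transformation, so it preserves the argmax.
We need to find the index of the maximum logit.
Index 0: 0.1
Index 1: 2.1
Index 2: 3.6
Index 3: 2.2
Index 4: 3.2
Maximum logit = 3.6 at index 2

2


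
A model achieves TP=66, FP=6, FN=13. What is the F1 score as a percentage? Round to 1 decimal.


Precision = TP / (TP + FP) = 66 / 72 = 0.9167
Recall = TP / (TP + FN) = 66 / 79 = 0.8354
F1 = 2 * P * R / (P + R)
= 2 * 0.9167 * 0.8354 / (0.9167 + 0.8354)
= 1.5316 / 1.7521
= 0.8742
As percentage: 87.4%

87.4


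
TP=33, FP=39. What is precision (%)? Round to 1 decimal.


Precision = TP / (TP + FP) * 100
= 33 / (33 + 39)
= 33 / 72
= 0.4583
= 45.8%

45.8


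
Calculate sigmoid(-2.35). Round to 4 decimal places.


sigmoid(z) = 1 / (1 + exp(-z))
exp(-(-2.35)) = exp(2.35) = 10.4856
1 + 10.4856 = 11.4856
1 / 11.4856 = 0.0871

0.0871


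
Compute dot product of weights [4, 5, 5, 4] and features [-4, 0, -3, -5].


Element-wise products:
4 * -4 = -16
5 * 0 = 0
5 * -3 = -15
4 * -5 = -20
Sum = -16 + 0 + -15 + -20
= -51

-51


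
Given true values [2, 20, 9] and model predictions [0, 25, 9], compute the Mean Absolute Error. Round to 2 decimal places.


Absolute errors: [2, 5, 0]
Sum of absolute errors = 7
MAE = 7 / 3 = 2.33

2.33


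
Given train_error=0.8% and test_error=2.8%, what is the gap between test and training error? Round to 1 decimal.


Generalization gap = test_error - train_error
= 2.8 - 0.8
= 2.0%
A moderate gap.

2.0


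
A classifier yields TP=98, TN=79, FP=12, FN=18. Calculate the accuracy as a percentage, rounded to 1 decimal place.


Accuracy = (TP + TN) / (TP + TN + FP + FN) * 100
= (98 + 79) / (98 + 79 + 12 + 18)
= 177 / 207
= 0.8551
= 85.5%

85.5


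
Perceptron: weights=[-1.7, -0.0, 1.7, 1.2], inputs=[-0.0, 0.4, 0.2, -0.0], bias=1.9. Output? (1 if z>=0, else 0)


z = w . x + b
= -1.7*-0.0 + -0.0*0.4 + 1.7*0.2 + 1.2*-0.0 + 1.9
= 0.0 + -0.0 + 0.34 + -0.0 + 1.9
= 0.34 + 1.9
= 2.24
Since z = 2.24 >= 0, output = 1

1


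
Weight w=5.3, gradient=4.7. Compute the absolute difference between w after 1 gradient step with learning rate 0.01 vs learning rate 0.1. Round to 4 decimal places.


With lr=0.01: w_new = 5.3 - 0.01 * 4.7 = 5.253
With lr=0.1: w_new = 5.3 - 0.1 * 4.7 = 4.83
Absolute difference = |5.253 - 4.83|
= 0.4230

0.4230


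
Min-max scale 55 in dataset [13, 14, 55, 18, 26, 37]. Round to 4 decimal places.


Min = 13, Max = 55
Range = 55 - 13 = 42
Scaled = (x - min) / (max - min)
= (55 - 13) / 42
= 42 / 42
= 1.0000

1.0000


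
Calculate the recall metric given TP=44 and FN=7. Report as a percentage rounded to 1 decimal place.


Recall = TP / (TP + FN) * 100
= 44 / (44 + 7)
= 44 / 51
= 0.8627
= 86.3%

86.3


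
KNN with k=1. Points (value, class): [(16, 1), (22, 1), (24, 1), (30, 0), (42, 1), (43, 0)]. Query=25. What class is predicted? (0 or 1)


Distances from query 25:
Point 24 (class 1): distance = 1
K=1 nearest neighbors: classes = [1]
Votes for class 1: 1 / 1
Majority vote => class 1

1


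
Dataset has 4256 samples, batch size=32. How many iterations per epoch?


Iterations per epoch = dataset_size / batch_size
= 4256 / 32
= 133

133


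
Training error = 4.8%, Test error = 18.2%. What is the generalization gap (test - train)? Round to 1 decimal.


Generalization gap = test_error - train_error
= 18.2 - 4.8
= 13.4%
A large gap suggests overfitting.

13.4


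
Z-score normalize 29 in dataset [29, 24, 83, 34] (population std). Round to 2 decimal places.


Mean = (29 + 24 + 83 + 34) / 4 = 42.5
Variance = sum((x_i - mean)^2) / n = 559.25
Std = sqrt(559.25) = 23.6485
Z = (x - mean) / std
= (29 - 42.5) / 23.6485
= -13.5 / 23.6485
= -0.57

-0.57


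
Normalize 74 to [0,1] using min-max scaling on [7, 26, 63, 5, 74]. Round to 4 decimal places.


Min = 5, Max = 74
Range = 74 - 5 = 69
Scaled = (x - min) / (max - min)
= (74 - 5) / 69
= 69 / 69
= 1.0000

1.0000


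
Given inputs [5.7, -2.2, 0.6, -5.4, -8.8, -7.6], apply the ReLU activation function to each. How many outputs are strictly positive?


ReLU(x) = max(0, x) for each element:
ReLU(5.7) = 5.7
ReLU(-2.2) = 0
ReLU(0.6) = 0.6
ReLU(-5.4) = 0
ReLU(-8.8) = 0
ReLU(-7.6) = 0
Active neurons (>0): 2

2


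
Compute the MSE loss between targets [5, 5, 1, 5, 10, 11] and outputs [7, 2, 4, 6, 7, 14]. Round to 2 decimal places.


Differences: [-2, 3, -3, -1, 3, -3]
Squared errors: [4, 9, 9, 1, 9, 9]
Sum of squared errors = 41
MSE = 41 / 6 = 6.83

6.83


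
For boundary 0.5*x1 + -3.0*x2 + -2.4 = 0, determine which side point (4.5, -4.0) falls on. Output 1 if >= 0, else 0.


Compute 0.5 * 4.5 + -3.0 * -4.0 + -2.4
= 2.25 + 12.0 + -2.4
= 11.85
Since 11.85 >= 0, the point is on the positive side.

1


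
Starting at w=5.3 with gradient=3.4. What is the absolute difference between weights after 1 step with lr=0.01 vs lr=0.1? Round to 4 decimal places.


With lr=0.01: w_new = 5.3 - 0.01 * 3.4 = 5.266
With lr=0.1: w_new = 5.3 - 0.1 * 3.4 = 4.96
Absolute difference = |5.266 - 4.96|
= 0.3060

0.3060


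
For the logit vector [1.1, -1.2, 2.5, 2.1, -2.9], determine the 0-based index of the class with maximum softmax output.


Softmax is a monotonic transformation, so it preserves the argmax.
We need to find the index of the maximum logit.
Index 0: 1.1
Index 1: -1.2
Index 2: 2.5
Index 3: 2.1
Index 4: -2.9
Maximum logit = 2.5 at index 2

2


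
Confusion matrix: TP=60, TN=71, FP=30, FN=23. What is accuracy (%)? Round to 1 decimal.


Accuracy = (TP + TN) / (TP + TN + FP + FN) * 100
= (60 + 71) / (60 + 71 + 30 + 23)
= 131 / 184
= 0.712
= 71.2%

71.2


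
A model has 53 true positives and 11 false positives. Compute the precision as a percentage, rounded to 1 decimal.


Precision = TP / (TP + FP) * 100
= 53 / (53 + 11)
= 53 / 64
= 0.8281
= 82.8%

82.8


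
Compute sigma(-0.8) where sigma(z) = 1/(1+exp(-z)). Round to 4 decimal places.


sigmoid(z) = 1 / (1 + exp(-z))
exp(-(-0.8)) = exp(0.8) = 2.2255
1 + 2.2255 = 3.2255
1 / 3.2255 = 0.3100

0.3100


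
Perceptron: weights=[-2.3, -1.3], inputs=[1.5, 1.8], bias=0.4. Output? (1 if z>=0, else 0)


z = w . x + b
= -2.3*1.5 + -1.3*1.8 + 0.4
= -3.45 + -2.34 + 0.4
= -5.79 + 0.4
= -5.39
Since z = -5.39 < 0, output = 0

0


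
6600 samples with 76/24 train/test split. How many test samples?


Train samples = 6600 * 76% = 5016
Test samples = 6600 - 5016
= 1584

1584


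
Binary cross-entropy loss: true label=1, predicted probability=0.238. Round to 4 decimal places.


For y=1: Loss = -log(p)
= -log(0.238)
= -(-1.4355)
= 1.4355

1.4355


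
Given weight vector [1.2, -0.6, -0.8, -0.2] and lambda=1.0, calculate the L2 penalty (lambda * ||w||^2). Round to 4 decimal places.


Squaring each weight:
1.2^2 = 1.44
(-0.6)^2 = 0.36
(-0.8)^2 = 0.64
(-0.2)^2 = 0.04
Sum of squares = 2.48
Penalty = 1.0 * 2.48 = 2.4800

2.4800


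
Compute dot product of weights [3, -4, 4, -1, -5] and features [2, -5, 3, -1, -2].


Element-wise products:
3 * 2 = 6
-4 * -5 = 20
4 * 3 = 12
-1 * -1 = 1
-5 * -2 = 10
Sum = 6 + 20 + 12 + 1 + 10
= 49

49


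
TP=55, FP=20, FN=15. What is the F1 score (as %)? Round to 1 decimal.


Precision = TP / (TP + FP) = 55 / 75 = 0.7333
Recall = TP / (TP + FN) = 55 / 70 = 0.7857
F1 = 2 * P * R / (P + R)
= 2 * 0.7333 * 0.7857 / (0.7333 + 0.7857)
= 1.1524 / 1.519
= 0.7586
As percentage: 75.9%

75.9


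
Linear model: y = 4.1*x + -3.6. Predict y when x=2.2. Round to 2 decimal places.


y = 4.1 * 2.2 + (-3.6)
= 9.02 + (-3.6)
= 5.42

5.42


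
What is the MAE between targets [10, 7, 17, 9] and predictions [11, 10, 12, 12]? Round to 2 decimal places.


Absolute errors: [1, 3, 5, 3]
Sum of absolute errors = 12
MAE = 12 / 4 = 3.00

3.00


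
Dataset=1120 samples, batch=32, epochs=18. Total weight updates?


Iterations per epoch = 1120 / 32 = 35
Total updates = iterations_per_epoch * epochs
= 35 * 18
= 630

630


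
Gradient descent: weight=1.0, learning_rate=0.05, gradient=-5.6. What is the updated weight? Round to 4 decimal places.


w_new = w_old - lr * gradient
= 1.0 - 0.05 * -5.6
= 1.0 - (-0.28)
= 1.2800

1.2800


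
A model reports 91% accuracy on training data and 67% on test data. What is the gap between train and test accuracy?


Gap = train_accuracy - test_accuracy
= 91 - 67
= 24%
This large gap strongly indicates overfitting.

24


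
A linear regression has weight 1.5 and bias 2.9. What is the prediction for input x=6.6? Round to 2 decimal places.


y = 1.5 * 6.6 + (2.9)
= 9.9 + (2.9)
= 12.80

12.80


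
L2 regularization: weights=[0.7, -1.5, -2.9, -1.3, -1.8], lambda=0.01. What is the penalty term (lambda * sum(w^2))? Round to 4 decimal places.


Squaring each weight:
0.7^2 = 0.49
(-1.5)^2 = 2.25
(-2.9)^2 = 8.41
(-1.3)^2 = 1.69
(-1.8)^2 = 3.24
Sum of squares = 16.08
Penalty = 0.01 * 16.08 = 0.1608

0.1608


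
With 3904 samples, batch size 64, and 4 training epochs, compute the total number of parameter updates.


Iterations per epoch = 3904 / 64 = 61
Total updates = iterations_per_epoch * epochs
= 61 * 4
= 244

244


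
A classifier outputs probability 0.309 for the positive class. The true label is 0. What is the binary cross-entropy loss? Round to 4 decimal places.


For y=0: Loss = -log(1-p)
= -log(1 - 0.309)
= -log(0.691)
= -(-0.3696)
= 0.3696

0.3696


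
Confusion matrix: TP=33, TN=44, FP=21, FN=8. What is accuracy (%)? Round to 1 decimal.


Accuracy = (TP + TN) / (TP + TN + FP + FN) * 100
= (33 + 44) / (33 + 44 + 21 + 8)
= 77 / 106
= 0.7264
= 72.6%

72.6


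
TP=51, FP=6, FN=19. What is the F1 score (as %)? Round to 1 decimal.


Precision = TP / (TP + FP) = 51 / 57 = 0.8947
Recall = TP / (TP + FN) = 51 / 70 = 0.7286
F1 = 2 * P * R / (P + R)
= 2 * 0.8947 * 0.7286 / (0.8947 + 0.7286)
= 1.3038 / 1.6233
= 0.8031
As percentage: 80.3%

80.3


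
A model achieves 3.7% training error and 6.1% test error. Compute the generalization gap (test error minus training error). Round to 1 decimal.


Generalization gap = test_error - train_error
= 6.1 - 3.7
= 2.4%
A moderate gap.

2.4


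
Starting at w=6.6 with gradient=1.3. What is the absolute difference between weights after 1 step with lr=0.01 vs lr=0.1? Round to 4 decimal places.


With lr=0.01: w_new = 6.6 - 0.01 * 1.3 = 6.587
With lr=0.1: w_new = 6.6 - 0.1 * 1.3 = 6.47
Absolute difference = |6.587 - 6.47|
= 0.1170

0.1170


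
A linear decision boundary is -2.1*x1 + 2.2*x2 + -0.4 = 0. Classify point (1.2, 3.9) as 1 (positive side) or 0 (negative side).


Compute -2.1 * 1.2 + 2.2 * 3.9 + -0.4
= -2.52 + 8.58 + -0.4
= 5.66
Since 5.66 >= 0, the point is on the positive side.

1


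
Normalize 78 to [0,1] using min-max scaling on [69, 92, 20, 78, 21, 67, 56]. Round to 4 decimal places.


Min = 20, Max = 92
Range = 92 - 20 = 72
Scaled = (x - min) / (max - min)
= (78 - 20) / 72
= 58 / 72
= 0.8056

0.8056


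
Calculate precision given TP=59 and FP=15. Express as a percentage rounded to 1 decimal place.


Precision = TP / (TP + FP) * 100
= 59 / (59 + 15)
= 59 / 74
= 0.7973
= 79.7%

79.7


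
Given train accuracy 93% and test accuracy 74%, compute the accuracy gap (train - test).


Gap = train_accuracy - test_accuracy
= 93 - 74
= 19%
This gap suggests the model is overfitting.

19


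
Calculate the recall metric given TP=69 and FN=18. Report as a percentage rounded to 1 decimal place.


Recall = TP / (TP + FN) * 100
= 69 / (69 + 18)
= 69 / 87
= 0.7931
= 79.3%

79.3


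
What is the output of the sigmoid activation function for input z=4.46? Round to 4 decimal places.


sigmoid(z) = 1 / (1 + exp(-z))
exp(-(4.46)) = exp(-4.46) = 0.0116
1 + 0.0116 = 1.0116
1 / 1.0116 = 0.9886

0.9886


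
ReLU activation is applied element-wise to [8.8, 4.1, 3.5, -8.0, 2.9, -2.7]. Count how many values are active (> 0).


ReLU(x) = max(0, x) for each element:
ReLU(8.8) = 8.8
ReLU(4.1) = 4.1
ReLU(3.5) = 3.5
ReLU(-8.0) = 0
ReLU(2.9) = 2.9
ReLU(-2.7) = 0
Active neurons (>0): 4

4


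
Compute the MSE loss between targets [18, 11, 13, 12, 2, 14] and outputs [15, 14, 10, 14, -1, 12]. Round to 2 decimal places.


Differences: [3, -3, 3, -2, 3, 2]
Squared errors: [9, 9, 9, 4, 9, 4]
Sum of squared errors = 44
MSE = 44 / 6 = 7.33

7.33


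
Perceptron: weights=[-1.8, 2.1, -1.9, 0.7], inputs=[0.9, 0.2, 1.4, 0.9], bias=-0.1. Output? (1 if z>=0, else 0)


z = w . x + b
= -1.8*0.9 + 2.1*0.2 + -1.9*1.4 + 0.7*0.9 + -0.1
= -1.62 + 0.42 + -2.66 + 0.63 + -0.1
= -3.23 + -0.1
= -3.33
Since z = -3.33 < 0, output = 0

0


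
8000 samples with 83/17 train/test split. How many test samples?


Train samples = 8000 * 83% = 6640
Test samples = 8000 - 6640
= 1360

1360


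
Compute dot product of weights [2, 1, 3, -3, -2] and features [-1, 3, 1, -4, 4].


Element-wise products:
2 * -1 = -2
1 * 3 = 3
3 * 1 = 3
-3 * -4 = 12
-2 * 4 = -8
Sum = -2 + 3 + 3 + 12 + -8
= 8

8


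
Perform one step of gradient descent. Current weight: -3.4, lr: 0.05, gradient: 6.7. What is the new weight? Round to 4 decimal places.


w_new = w_old - lr * gradient
= -3.4 - 0.05 * 6.7
= -3.4 - (0.335)
= -3.7350

-3.7350


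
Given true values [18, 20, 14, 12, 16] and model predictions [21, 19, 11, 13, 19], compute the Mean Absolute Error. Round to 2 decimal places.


Absolute errors: [3, 1, 3, 1, 3]
Sum of absolute errors = 11
MAE = 11 / 5 = 2.20

2.20


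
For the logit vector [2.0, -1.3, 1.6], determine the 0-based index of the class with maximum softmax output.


Softmax is a monotonic transformation, so it preserves the argmax.
We need to find the index of the maximum logit.
Index 0: 2.0
Index 1: -1.3
Index 2: 1.6
Maximum logit = 2.0 at index 0

0


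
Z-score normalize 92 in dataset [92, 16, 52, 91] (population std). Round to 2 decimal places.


Mean = (92 + 16 + 52 + 91) / 4 = 62.75
Variance = sum((x_i - mean)^2) / n = 988.6875
Std = sqrt(988.6875) = 31.4434
Z = (x - mean) / std
= (92 - 62.75) / 31.4434
= 29.25 / 31.4434
= 0.93

0.93


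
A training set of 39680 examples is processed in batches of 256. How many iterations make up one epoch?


Iterations per epoch = dataset_size / batch_size
= 39680 / 256
= 155

155


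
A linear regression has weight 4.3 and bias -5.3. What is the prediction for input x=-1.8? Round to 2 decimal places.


y = 4.3 * -1.8 + (-5.3)
= -7.74 + (-5.3)
= -13.04

-13.04


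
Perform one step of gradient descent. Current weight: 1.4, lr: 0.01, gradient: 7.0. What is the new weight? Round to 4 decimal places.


w_new = w_old - lr * gradient
= 1.4 - 0.01 * 7.0
= 1.4 - (0.07)
= 1.3300

1.3300


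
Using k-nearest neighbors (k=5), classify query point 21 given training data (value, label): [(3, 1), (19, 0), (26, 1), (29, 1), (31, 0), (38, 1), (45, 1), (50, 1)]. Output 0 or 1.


Distances from query 21:
Point 19 (class 0): distance = 2
Point 26 (class 1): distance = 5
Point 29 (class 1): distance = 8
Point 31 (class 0): distance = 10
Point 38 (class 1): distance = 17
K=5 nearest neighbors: classes = [0, 1, 1, 0, 1]
Votes for class 1: 3 / 5
Majority vote => class 1

1


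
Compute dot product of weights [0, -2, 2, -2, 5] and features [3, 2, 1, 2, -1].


Element-wise products:
0 * 3 = 0
-2 * 2 = -4
2 * 1 = 2
-2 * 2 = -4
5 * -1 = -5
Sum = 0 + -4 + 2 + -4 + -5
= -11

-11


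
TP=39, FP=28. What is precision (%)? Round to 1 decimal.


Precision = TP / (TP + FP) * 100
= 39 / (39 + 28)
= 39 / 67
= 0.5821
= 58.2%

58.2


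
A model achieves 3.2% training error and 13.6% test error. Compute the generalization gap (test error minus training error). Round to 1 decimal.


Generalization gap = test_error - train_error
= 13.6 - 3.2
= 10.4%
A large gap suggests overfitting.

10.4


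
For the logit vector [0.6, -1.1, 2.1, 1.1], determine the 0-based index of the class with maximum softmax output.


Softmax is a monotonic transformation, so it preserves the argmax.
We need to find the index of the maximum logit.
Index 0: 0.6
Index 1: -1.1
Index 2: 2.1
Index 3: 1.1
Maximum logit = 2.1 at index 2

2


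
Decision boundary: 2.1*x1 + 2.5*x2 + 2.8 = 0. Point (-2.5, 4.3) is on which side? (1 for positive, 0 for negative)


Compute 2.1 * -2.5 + 2.5 * 4.3 + 2.8
= -5.25 + 10.75 + 2.8
= 8.3
Since 8.3 >= 0, the point is on the positive side.

1


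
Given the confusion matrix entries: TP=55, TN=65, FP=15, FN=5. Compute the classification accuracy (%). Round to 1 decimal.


Accuracy = (TP + TN) / (TP + TN + FP + FN) * 100
= (55 + 65) / (55 + 65 + 15 + 5)
= 120 / 140
= 0.8571
= 85.7%

85.7


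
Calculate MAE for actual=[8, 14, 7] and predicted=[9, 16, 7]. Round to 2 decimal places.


Absolute errors: [1, 2, 0]
Sum of absolute errors = 3
MAE = 3 / 3 = 1.00

1.00


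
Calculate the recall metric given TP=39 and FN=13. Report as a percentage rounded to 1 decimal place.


Recall = TP / (TP + FN) * 100
= 39 / (39 + 13)
= 39 / 52
= 0.75
= 75.0%

75.0


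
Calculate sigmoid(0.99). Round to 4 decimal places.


sigmoid(z) = 1 / (1 + exp(-z))
exp(-(0.99)) = exp(-0.99) = 0.3716
1 + 0.3716 = 1.3716
1 / 1.3716 = 0.7291

0.7291


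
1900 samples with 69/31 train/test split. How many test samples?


Train samples = 1900 * 69% = 1311
Test samples = 1900 - 1311
= 589

589


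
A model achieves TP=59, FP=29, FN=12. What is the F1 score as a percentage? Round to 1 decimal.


Precision = TP / (TP + FP) = 59 / 88 = 0.6705
Recall = TP / (TP + FN) = 59 / 71 = 0.831
F1 = 2 * P * R / (P + R)
= 2 * 0.6705 * 0.831 / (0.6705 + 0.831)
= 1.1143 / 1.5014
= 0.7421
As percentage: 74.2%

74.2


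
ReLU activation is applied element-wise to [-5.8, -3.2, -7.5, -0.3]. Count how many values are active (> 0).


ReLU(x) = max(0, x) for each element:
ReLU(-5.8) = 0
ReLU(-3.2) = 0
ReLU(-7.5) = 0
ReLU(-0.3) = 0
Active neurons (>0): 0

0


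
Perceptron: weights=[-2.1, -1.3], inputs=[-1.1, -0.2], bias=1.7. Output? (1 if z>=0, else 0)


z = w . x + b
= -2.1*-1.1 + -1.3*-0.2 + 1.7
= 2.31 + 0.26 + 1.7
= 2.57 + 1.7
= 4.27
Since z = 4.27 >= 0, output = 1

1


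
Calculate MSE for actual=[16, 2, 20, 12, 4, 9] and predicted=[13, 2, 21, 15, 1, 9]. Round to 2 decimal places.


Differences: [3, 0, -1, -3, 3, 0]
Squared errors: [9, 0, 1, 9, 9, 0]
Sum of squared errors = 28
MSE = 28 / 6 = 4.67

4.67


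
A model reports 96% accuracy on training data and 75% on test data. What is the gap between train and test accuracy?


Gap = train_accuracy - test_accuracy
= 96 - 75
= 21%
This large gap strongly indicates overfitting.

21


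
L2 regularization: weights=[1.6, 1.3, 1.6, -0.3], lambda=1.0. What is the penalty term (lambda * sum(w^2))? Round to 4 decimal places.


Squaring each weight:
1.6^2 = 2.56
1.3^2 = 1.69
1.6^2 = 2.56
(-0.3)^2 = 0.09
Sum of squares = 6.9
Penalty = 1.0 * 6.9 = 6.9000

6.9000


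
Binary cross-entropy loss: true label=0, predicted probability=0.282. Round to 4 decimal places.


For y=0: Loss = -log(1-p)
= -log(1 - 0.282)
= -log(0.718)
= -(-0.3313)
= 0.3313

0.3313


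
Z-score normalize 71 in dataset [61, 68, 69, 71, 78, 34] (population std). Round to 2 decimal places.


Mean = (61 + 68 + 69 + 71 + 78 + 34) / 6 = 63.5
Variance = sum((x_i - mean)^2) / n = 198.9167
Std = sqrt(198.9167) = 14.1038
Z = (x - mean) / std
= (71 - 63.5) / 14.1038
= 7.5 / 14.1038
= 0.53

0.53


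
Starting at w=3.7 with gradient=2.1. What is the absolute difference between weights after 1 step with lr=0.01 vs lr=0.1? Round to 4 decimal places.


With lr=0.01: w_new = 3.7 - 0.01 * 2.1 = 3.679
With lr=0.1: w_new = 3.7 - 0.1 * 2.1 = 3.49
Absolute difference = |3.679 - 3.49|
= 0.1890

0.1890


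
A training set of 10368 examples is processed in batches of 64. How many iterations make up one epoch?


Iterations per epoch = dataset_size / batch_size
= 10368 / 64
= 162

162


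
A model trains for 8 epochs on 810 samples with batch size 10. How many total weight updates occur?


Iterations per epoch = 810 / 10 = 81
Total updates = iterations_per_epoch * epochs
= 81 * 8
= 648

648


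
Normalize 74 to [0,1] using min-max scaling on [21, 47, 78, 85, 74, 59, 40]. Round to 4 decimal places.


Min = 21, Max = 85
Range = 85 - 21 = 64
Scaled = (x - min) / (max - min)
= (74 - 21) / 64
= 53 / 64
= 0.8281

0.8281


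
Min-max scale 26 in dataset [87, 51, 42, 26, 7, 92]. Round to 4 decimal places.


Min = 7, Max = 92
Range = 92 - 7 = 85
Scaled = (x - min) / (max - min)
= (26 - 7) / 85
= 19 / 85
= 0.2235

0.2235


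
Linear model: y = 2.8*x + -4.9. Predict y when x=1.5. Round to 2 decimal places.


y = 2.8 * 1.5 + (-4.9)
= 4.2 + (-4.9)
= -0.70

-0.70


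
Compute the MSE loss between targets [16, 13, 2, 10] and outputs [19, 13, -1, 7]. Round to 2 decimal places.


Differences: [-3, 0, 3, 3]
Squared errors: [9, 0, 9, 9]
Sum of squared errors = 27
MSE = 27 / 4 = 6.75

6.75


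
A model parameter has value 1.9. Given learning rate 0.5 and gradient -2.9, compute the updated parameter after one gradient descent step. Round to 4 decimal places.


w_new = w_old - lr * gradient
= 1.9 - 0.5 * -2.9
= 1.9 - (-1.45)
= 3.3500

3.3500


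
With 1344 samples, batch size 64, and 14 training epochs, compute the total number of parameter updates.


Iterations per epoch = 1344 / 64 = 21
Total updates = iterations_per_epoch * epochs
= 21 * 14
= 294

294


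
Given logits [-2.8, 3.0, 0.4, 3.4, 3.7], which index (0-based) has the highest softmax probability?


Softmax is a monotonic transformation, so it preserves the argmax.
We need to find the index of the maximum logit.
Index 0: -2.8
Index 1: 3.0
Index 2: 0.4
Index 3: 3.4
Index 4: 3.7
Maximum logit = 3.7 at index 4

4


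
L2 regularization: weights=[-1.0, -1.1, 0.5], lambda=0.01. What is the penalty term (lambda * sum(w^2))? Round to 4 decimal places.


Squaring each weight:
(-1.0)^2 = 1.0
(-1.1)^2 = 1.21
0.5^2 = 0.25
Sum of squares = 2.46
Penalty = 0.01 * 2.46 = 0.0246

0.0246


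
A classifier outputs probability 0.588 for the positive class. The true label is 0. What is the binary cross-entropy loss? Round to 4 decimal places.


For y=0: Loss = -log(1-p)
= -log(1 - 0.588)
= -log(0.412)
= -(-0.8867)
= 0.8867

0.8867


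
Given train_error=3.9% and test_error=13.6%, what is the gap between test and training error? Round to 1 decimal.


Generalization gap = test_error - train_error
= 13.6 - 3.9
= 9.7%
A moderate gap.

9.7


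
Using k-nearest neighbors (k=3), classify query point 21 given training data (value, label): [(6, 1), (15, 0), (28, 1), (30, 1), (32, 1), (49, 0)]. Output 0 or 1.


Distances from query 21:
Point 15 (class 0): distance = 6
Point 28 (class 1): distance = 7
Point 30 (class 1): distance = 9
K=3 nearest neighbors: classes = [0, 1, 1]
Votes for class 1: 2 / 3
Majority vote => class 1

1


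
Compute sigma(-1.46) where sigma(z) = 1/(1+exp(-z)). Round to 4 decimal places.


sigmoid(z) = 1 / (1 + exp(-z))
exp(-(-1.46)) = exp(1.46) = 4.306
1 + 4.306 = 5.306
1 / 5.306 = 0.1885

0.1885


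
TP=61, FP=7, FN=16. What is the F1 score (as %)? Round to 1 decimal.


Precision = TP / (TP + FP) = 61 / 68 = 0.8971
Recall = TP / (TP + FN) = 61 / 77 = 0.7922
F1 = 2 * P * R / (P + R)
= 2 * 0.8971 * 0.7922 / (0.8971 + 0.7922)
= 1.4213 / 1.6893
= 0.8414
As percentage: 84.1%

84.1


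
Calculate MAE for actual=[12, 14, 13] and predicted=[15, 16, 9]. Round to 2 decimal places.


Absolute errors: [3, 2, 4]
Sum of absolute errors = 9
MAE = 9 / 3 = 3.00

3.00


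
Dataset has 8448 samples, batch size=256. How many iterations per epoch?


Iterations per epoch = dataset_size / batch_size
= 8448 / 256
= 33

33


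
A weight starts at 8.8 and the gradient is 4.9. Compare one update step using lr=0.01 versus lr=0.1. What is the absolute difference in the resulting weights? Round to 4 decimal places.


With lr=0.01: w_new = 8.8 - 0.01 * 4.9 = 8.751
With lr=0.1: w_new = 8.8 - 0.1 * 4.9 = 8.31
Absolute difference = |8.751 - 8.31|
= 0.4410

0.4410


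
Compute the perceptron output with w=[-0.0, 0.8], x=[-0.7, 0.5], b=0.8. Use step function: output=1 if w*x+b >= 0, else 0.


z = w . x + b
= -0.0*-0.7 + 0.8*0.5 + 0.8
= 0.0 + 0.4 + 0.8
= 0.4 + 0.8
= 1.2
Since z = 1.2 >= 0, output = 1

1


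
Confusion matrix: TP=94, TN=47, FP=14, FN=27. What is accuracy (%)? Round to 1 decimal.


Accuracy = (TP + TN) / (TP + TN + FP + FN) * 100
= (94 + 47) / (94 + 47 + 14 + 27)
= 141 / 182
= 0.7747
= 77.5%

77.5


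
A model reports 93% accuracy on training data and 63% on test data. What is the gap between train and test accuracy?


Gap = train_accuracy - test_accuracy
= 93 - 63
= 30%
This large gap strongly indicates overfitting.

30


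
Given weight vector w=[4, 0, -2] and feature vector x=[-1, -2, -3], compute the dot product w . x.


Element-wise products:
4 * -1 = -4
0 * -2 = 0
-2 * -3 = 6
Sum = -4 + 0 + 6
= 2

2


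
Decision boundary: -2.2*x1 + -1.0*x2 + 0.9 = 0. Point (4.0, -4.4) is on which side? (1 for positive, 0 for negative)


Compute -2.2 * 4.0 + -1.0 * -4.4 + 0.9
= -8.8 + 4.4 + 0.9
= -3.5
Since -3.5 < 0, the point is on the negative side.

0


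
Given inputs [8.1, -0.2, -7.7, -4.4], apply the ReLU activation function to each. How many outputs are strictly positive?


ReLU(x) = max(0, x) for each element:
ReLU(8.1) = 8.1
ReLU(-0.2) = 0
ReLU(-7.7) = 0
ReLU(-4.4) = 0
Active neurons (>0): 1

1


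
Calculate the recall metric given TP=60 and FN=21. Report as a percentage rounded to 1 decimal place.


Recall = TP / (TP + FN) * 100
= 60 / (60 + 21)
= 60 / 81
= 0.7407
= 74.1%

74.1


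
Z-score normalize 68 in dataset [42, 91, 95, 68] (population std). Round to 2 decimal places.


Mean = (42 + 91 + 95 + 68) / 4 = 74.0
Variance = sum((x_i - mean)^2) / n = 447.5
Std = sqrt(447.5) = 21.1542
Z = (x - mean) / std
= (68 - 74.0) / 21.1542
= -6.0 / 21.1542
= -0.28

-0.28


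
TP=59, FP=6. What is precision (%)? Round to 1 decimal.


Precision = TP / (TP + FP) * 100
= 59 / (59 + 6)
= 59 / 65
= 0.9077
= 90.8%

90.8


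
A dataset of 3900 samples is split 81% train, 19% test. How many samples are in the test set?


Train samples = 3900 * 81% = 3159
Test samples = 3900 - 3159
= 741

741


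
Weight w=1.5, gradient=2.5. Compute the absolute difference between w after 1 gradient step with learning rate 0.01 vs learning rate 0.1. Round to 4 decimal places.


With lr=0.01: w_new = 1.5 - 0.01 * 2.5 = 1.475
With lr=0.1: w_new = 1.5 - 0.1 * 2.5 = 1.25
Absolute difference = |1.475 - 1.25|
= 0.2250

0.2250


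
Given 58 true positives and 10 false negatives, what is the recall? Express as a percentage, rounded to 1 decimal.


Recall = TP / (TP + FN) * 100
= 58 / (58 + 10)
= 58 / 68
= 0.8529
= 85.3%

85.3


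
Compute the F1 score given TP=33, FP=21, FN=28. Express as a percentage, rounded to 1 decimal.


Precision = TP / (TP + FP) = 33 / 54 = 0.6111
Recall = TP / (TP + FN) = 33 / 61 = 0.541
F1 = 2 * P * R / (P + R)
= 2 * 0.6111 * 0.541 / (0.6111 + 0.541)
= 0.6612 / 1.1521
= 0.5739
As percentage: 57.4%

57.4


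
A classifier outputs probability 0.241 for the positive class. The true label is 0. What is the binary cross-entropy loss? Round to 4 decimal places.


For y=0: Loss = -log(1-p)
= -log(1 - 0.241)
= -log(0.759)
= -(-0.2758)
= 0.2758

0.2758


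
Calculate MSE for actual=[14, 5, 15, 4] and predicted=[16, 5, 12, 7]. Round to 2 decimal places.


Differences: [-2, 0, 3, -3]
Squared errors: [4, 0, 9, 9]
Sum of squared errors = 22
MSE = 22 / 4 = 5.50

5.50


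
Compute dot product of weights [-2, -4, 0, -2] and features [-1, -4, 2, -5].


Element-wise products:
-2 * -1 = 2
-4 * -4 = 16
0 * 2 = 0
-2 * -5 = 10
Sum = 2 + 16 + 0 + 10
= 28

28


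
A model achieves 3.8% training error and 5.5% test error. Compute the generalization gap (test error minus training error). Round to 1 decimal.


Generalization gap = test_error - train_error
= 5.5 - 3.8
= 1.7%
A small gap suggests good generalization.

1.7


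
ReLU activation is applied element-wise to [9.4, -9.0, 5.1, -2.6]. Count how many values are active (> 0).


ReLU(x) = max(0, x) for each element:
ReLU(9.4) = 9.4
ReLU(-9.0) = 0
ReLU(5.1) = 5.1
ReLU(-2.6) = 0
Active neurons (>0): 2

2


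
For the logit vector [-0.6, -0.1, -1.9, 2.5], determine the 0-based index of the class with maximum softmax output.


Softmax is a monotonic transformation, so it preserves the argmax.
We need to find the index of the maximum logit.
Index 0: -0.6
Index 1: -0.1
Index 2: -1.9
Index 3: 2.5
Maximum logit = 2.5 at index 3

3


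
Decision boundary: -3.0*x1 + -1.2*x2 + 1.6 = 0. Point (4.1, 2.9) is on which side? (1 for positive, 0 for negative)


Compute -3.0 * 4.1 + -1.2 * 2.9 + 1.6
= -12.3 + -3.48 + 1.6
= -14.18
Since -14.18 < 0, the point is on the negative side.

0


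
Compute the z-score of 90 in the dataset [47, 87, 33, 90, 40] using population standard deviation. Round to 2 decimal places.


Mean = (47 + 87 + 33 + 90 + 40) / 5 = 59.4
Variance = sum((x_i - mean)^2) / n = 585.04
Std = sqrt(585.04) = 24.1876
Z = (x - mean) / std
= (90 - 59.4) / 24.1876
= 30.6 / 24.1876
= 1.27

1.27


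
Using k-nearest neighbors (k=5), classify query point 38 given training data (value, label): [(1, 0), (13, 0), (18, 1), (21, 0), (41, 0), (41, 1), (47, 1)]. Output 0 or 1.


Distances from query 38:
Point 41 (class 0): distance = 3
Point 41 (class 1): distance = 3
Point 47 (class 1): distance = 9
Point 21 (class 0): distance = 17
Point 18 (class 1): distance = 20
K=5 nearest neighbors: classes = [0, 1, 1, 0, 1]
Votes for class 1: 3 / 5
Majority vote => class 1

1
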